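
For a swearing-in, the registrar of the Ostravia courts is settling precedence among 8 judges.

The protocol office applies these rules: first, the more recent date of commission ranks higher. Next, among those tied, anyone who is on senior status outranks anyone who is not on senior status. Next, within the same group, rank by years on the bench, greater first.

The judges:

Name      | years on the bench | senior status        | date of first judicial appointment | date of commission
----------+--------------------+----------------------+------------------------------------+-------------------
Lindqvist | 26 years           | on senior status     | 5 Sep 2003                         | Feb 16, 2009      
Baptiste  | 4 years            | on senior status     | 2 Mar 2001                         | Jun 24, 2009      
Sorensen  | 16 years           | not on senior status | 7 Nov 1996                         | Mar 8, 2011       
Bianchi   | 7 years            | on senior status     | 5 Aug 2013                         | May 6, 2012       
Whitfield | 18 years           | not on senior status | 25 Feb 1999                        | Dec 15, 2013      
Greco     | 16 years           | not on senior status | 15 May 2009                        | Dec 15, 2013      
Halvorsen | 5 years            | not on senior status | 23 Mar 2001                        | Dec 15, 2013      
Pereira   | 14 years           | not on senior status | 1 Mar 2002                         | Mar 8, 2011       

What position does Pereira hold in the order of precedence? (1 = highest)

By date of commission (later first): Whitfield, Greco and Halvorsen (each Dec 15, 2013); then Bianchi (May 6, 2012); then Sorensen and Pereira (both Mar 8, 2011); then Baptiste (Jun 24, 2009); then Lindqvist (Feb 16, 2009).
Whitfield, Greco and Halvorsen are each not on senior status, so the next rule applies.
Among Whitfield, Greco and Halvorsen, by years on the bench (higher first): Whitfield (18 years) before Greco (16 years) before Halvorsen (5 years).
Sorensen and Pereira are each not on senior status, so the next rule applies.
Among Sorensen and Pereira, by years on the bench (higher first): Sorensen (16 years) before Pereira (14 years).
Order: Whitfield, Greco, Halvorsen, Bianchi, Sorensen, Pereira, Baptiste, Lindqvist. So position 6.

6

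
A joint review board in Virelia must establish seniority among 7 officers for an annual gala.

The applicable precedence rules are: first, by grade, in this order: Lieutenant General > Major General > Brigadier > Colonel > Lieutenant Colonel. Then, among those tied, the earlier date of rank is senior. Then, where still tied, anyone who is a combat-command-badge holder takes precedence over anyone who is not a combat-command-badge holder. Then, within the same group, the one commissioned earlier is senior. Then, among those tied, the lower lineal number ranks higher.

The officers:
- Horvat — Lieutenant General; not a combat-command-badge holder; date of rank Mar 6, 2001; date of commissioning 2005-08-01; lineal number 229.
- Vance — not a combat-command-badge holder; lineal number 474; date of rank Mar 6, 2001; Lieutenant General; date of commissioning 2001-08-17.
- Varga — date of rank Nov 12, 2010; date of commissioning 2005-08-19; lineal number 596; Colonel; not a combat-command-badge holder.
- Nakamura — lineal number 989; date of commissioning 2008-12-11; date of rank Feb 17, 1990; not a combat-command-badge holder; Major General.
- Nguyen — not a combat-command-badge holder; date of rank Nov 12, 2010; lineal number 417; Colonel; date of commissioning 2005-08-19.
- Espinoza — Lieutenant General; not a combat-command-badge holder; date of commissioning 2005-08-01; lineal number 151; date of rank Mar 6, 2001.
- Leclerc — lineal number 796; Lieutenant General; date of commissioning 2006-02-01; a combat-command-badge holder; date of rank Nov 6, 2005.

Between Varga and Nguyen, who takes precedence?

By grade: Vance, Espinoza, Horvat and Leclerc (Lieutenant General); then Nakamura (Major General); then Nguyen and Varga (Colonel).
Among Vance, Espinoza, Horvat and Leclerc, by date of rank (earlier first): Vance, Espinoza and Horvat (Mar 6, 2001) before Leclerc (Nov 6, 2005).
Vance, Espinoza and Horvat are each not a combat-command-badge holder, so the next rule applies.
Among Vance, Espinoza and Horvat, by date of commissioning (earlier first): Vance (2001-08-17) before Espinoza and Horvat (2005-08-01).
Among Espinoza and Horvat, by lineal number (lower first): Espinoza (151) before Horvat (229).
Nguyen and Varga both have date of rank Nov 12, 2010, so the next rule applies.
Nguyen and Varga are each not a combat-command-badge holder, so the next rule applies.
Nguyen and Varga both have date of commissioning 2005-08-19, so the next rule applies.
Among Nguyen and Varga, by lineal number (lower first): Nguyen (417) before Varga (596).
So Nguyen takes precedence.

Nguyen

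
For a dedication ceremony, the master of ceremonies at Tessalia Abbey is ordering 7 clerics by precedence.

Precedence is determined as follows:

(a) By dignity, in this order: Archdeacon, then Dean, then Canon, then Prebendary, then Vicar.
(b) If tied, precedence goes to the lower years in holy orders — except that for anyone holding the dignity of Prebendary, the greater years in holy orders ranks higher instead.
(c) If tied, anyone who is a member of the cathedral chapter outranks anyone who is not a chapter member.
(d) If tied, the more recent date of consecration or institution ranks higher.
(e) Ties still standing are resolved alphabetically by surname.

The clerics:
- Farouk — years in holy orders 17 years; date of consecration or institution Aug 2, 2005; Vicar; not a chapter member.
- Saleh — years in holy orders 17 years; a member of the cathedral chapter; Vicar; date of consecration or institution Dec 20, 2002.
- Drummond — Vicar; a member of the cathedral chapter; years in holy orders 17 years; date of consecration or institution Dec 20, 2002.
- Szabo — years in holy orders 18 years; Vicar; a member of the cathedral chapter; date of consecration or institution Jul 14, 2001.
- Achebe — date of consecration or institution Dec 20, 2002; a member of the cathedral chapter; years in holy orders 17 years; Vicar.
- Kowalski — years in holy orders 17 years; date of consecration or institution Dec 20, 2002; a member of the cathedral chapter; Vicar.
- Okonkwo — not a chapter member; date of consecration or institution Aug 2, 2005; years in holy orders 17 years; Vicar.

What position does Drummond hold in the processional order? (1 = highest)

By dignity: Achebe, Drummond, Kowalski, Saleh, Farouk, Okonkwo and Szabo (Vicar).
Among Achebe, Drummond, Kowalski, Saleh, Farouk, Okonkwo and Szabo, by years in holy orders (lower first): Achebe, Drummond, Kowalski, Saleh, Farouk and Okonkwo (17 years) before Szabo (18 years).
Among Achebe, Drummond, Kowalski, Saleh, Farouk and Okonkwo, a member of the cathedral chapter before not a chapter member: Achebe, Drummond, Kowalski and Saleh (a member of the cathedral chapter) before Farouk and Okonkwo (not a chapter member).
Achebe, Drummond, Kowalski and Saleh all have date of consecration or institution Dec 20, 2002, so the next rule applies.
Among Achebe, Drummond, Kowalski and Saleh, alphabetically by surname: Achebe before Drummond before Kowalski before Saleh.
Farouk and Okonkwo both have date of consecration or institution Aug 2, 2005, so the next rule applies.
Among Farouk and Okonkwo, alphabetically by surname: Farouk before Okonkwo.
Order: Achebe, Drummond, Kowalski, Saleh, Farouk, Okonkwo, Szabo. So position 2.

2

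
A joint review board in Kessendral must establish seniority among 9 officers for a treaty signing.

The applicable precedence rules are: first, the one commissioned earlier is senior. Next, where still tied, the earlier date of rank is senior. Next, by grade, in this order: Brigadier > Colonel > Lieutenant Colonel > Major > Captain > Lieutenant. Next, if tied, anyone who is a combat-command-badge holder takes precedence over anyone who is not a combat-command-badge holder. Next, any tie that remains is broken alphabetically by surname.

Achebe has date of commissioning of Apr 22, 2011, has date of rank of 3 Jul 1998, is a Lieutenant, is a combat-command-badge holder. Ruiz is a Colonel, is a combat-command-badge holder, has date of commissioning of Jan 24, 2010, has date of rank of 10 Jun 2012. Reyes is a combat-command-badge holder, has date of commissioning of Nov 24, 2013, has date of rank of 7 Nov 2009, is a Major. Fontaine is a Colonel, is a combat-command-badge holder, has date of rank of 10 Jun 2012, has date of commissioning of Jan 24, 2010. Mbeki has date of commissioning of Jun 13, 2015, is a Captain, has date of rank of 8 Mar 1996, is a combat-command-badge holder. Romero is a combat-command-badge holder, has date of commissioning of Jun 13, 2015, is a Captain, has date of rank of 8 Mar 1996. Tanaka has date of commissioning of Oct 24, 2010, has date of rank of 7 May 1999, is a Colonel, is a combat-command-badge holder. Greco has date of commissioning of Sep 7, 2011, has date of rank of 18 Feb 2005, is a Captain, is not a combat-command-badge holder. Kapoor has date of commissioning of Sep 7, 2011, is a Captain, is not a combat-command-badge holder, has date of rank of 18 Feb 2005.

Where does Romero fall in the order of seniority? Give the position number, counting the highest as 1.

By date of commissioning (earlier first): Fontaine and Ruiz (both Jan 24, 2010); then Tanaka (Oct 24, 2010); then Achebe (Apr 22, 2011); then Greco and Kapoor (both Sep 7, 2011); then Reyes (Nov 24, 2013); then Mbeki and Romero (both Jun 13, 2015).
Fontaine and Ruiz both have date of rank 10 Jun 2012, so the next rule applies.
Fontaine and Ruiz are each Colonel, so the next rule applies.
Fontaine and Ruiz are each a combat-command-badge holder, so the next rule applies.
Among Fontaine and Ruiz, alphabetically by surname: Fontaine before Ruiz.
Greco and Kapoor both have date of rank 18 Feb 2005, so the next rule applies.
Greco and Kapoor are each Captain, so the next rule applies.
Greco and Kapoor are each not a combat-command-badge holder, so the next rule applies.
Among Greco and Kapoor, alphabetically by surname: Greco before Kapoor.
Mbeki and Romero both have date of rank 8 Mar 1996, so the next rule applies.
Mbeki and Romero are each Captain, so the next rule applies.
Mbeki and Romero are each a combat-command-badge holder, so the next rule applies.
Among Mbeki and Romero, alphabetically by surname: Mbeki before Romero.
Order: Fontaine, Ruiz, Tanaka, Achebe, Greco, Kapoor, Reyes, Mbeki, Romero. So position 9.

9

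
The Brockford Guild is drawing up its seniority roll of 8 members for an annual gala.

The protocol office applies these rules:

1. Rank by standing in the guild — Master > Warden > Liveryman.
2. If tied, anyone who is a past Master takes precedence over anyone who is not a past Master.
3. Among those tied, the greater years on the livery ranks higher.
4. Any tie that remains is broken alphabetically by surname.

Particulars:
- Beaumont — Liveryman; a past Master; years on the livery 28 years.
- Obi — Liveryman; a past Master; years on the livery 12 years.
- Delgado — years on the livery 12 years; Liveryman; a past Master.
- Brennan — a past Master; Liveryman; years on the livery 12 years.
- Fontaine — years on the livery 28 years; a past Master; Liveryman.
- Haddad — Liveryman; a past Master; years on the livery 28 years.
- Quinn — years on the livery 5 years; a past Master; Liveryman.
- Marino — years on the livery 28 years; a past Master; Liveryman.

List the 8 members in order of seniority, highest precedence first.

Beaumont, Fontaine, Haddad, Marino, Brennan, Delgado, Obi, Quinn

By standing in the guild: Beaumont, Fontaine, Haddad, Marino, Brennan, Delgado, Obi and Quinn (Liveryman).
Beaumont, Fontaine, Haddad, Marino, Brennan, Delgado, Obi and Quinn are each a past Master, so the next rule applies.
Among Beaumont, Fontaine, Haddad, Marino, Brennan, Delgado, Obi and Quinn, by years on the livery (higher first): Beaumont, Fontaine, Haddad and Marino (28 years) before Brennan, Delgado and Obi (12 years) before Quinn (5 years).
Among Beaumont, Fontaine, Haddad and Marino, alphabetically by surname: Beaumont before Fontaine before Haddad before Marino.
Among Brennan, Delgado and Obi, alphabetically by surname: Brennan before Delgado before Obi.
Full order: Beaumont, Fontaine, Haddad, Marino, Brennan, Delgado, Obi, Quinn.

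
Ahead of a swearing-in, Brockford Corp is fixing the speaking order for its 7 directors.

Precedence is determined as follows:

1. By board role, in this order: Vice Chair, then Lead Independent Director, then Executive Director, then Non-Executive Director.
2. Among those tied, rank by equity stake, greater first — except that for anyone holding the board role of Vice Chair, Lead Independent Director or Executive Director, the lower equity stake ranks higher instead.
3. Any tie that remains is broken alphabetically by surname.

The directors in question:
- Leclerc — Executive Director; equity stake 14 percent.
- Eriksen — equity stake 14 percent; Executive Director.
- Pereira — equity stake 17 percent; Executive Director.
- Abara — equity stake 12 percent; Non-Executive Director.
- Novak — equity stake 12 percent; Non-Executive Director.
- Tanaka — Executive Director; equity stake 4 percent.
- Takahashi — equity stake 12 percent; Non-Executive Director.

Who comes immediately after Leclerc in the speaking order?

Pereira

By board role: Tanaka, Eriksen, Leclerc and Pereira (Executive Director); then Abara, Novak and Takahashi (Non-Executive Director).
Among Tanaka, Eriksen, Leclerc and Pereira, by equity stake (lower first) (reversed rule for this group): Tanaka (4 percent) before Eriksen and Leclerc (14 percent) before Pereira (17 percent).
Among Eriksen and Leclerc, alphabetically by surname: Eriksen before Leclerc.
Abara, Novak and Takahashi all have equity stake 12 percent, so the next rule applies.
Among Abara, Novak and Takahashi, alphabetically by surname: Abara before Novak before Takahashi.
Order: Tanaka, Eriksen, Leclerc, Pereira, Abara, Novak, Takahashi.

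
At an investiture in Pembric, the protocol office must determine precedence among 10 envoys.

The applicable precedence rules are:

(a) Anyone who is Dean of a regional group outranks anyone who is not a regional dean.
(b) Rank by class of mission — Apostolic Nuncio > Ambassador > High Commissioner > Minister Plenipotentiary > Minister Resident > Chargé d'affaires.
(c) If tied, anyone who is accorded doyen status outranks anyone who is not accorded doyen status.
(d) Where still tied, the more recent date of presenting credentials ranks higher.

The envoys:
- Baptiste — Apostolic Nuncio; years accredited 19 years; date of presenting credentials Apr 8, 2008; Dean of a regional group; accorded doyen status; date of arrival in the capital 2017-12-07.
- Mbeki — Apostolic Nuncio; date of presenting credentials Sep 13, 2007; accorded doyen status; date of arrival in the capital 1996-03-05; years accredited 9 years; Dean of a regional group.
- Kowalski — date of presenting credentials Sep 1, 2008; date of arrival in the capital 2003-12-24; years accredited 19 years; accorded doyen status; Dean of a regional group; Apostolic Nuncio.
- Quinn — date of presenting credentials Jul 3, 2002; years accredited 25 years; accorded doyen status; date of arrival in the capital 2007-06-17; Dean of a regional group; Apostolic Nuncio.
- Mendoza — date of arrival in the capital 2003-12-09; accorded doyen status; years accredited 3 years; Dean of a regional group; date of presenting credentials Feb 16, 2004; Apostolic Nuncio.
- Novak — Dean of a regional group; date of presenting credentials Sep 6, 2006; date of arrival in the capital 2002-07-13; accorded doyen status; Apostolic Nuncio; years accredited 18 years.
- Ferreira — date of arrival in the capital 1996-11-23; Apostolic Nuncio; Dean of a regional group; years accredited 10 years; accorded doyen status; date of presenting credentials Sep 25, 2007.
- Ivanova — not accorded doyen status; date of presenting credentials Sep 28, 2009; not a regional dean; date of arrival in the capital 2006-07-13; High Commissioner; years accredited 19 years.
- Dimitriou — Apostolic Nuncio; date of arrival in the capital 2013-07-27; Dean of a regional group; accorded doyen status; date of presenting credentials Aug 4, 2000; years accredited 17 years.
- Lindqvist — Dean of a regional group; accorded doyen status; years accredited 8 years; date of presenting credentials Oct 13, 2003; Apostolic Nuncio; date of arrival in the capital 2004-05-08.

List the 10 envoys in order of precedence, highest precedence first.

By the first rule: Kowalski, Baptiste, Ferreira, Mbeki, Novak, Mendoza, Lindqvist, Quinn and Dimitriou (each Dean of a regional group); then Ivanova (not a regional dean).
Kowalski, Baptiste, Ferreira, Mbeki, Novak, Mendoza, Lindqvist, Quinn and Dimitriou are each Apostolic Nuncio, so the next rule applies.
Kowalski, Baptiste, Ferreira, Mbeki, Novak, Mendoza, Lindqvist, Quinn and Dimitriou are each accorded doyen status, so the next rule applies.
Among Kowalski, Baptiste, Ferreira, Mbeki, Novak, Mendoza, Lindqvist, Quinn and Dimitriou, by date of presenting credentials (later first): Kowalski (Sep 1, 2008) before Baptiste (Apr 8, 2008) before Ferreira (Sep 25, 2007) before Mbeki (Sep 13, 2007) before Novak (Sep 6, 2006) before Mendoza (Feb 16, 2004) before Lindqvist (Oct 13, 2003) before Quinn (Jul 3, 2002) before Dimitriou (Aug 4, 2000).
Full order: Kowalski, Baptiste, Ferreira, Mbeki, Novak, Mendoza, Lindqvist, Quinn, Dimitriou, Ivanova.

Kowalski, Baptiste, Ferreira, Mbeki, Novak, Mendoza, Lindqvist, Quinn, Dimitriou, Ivanova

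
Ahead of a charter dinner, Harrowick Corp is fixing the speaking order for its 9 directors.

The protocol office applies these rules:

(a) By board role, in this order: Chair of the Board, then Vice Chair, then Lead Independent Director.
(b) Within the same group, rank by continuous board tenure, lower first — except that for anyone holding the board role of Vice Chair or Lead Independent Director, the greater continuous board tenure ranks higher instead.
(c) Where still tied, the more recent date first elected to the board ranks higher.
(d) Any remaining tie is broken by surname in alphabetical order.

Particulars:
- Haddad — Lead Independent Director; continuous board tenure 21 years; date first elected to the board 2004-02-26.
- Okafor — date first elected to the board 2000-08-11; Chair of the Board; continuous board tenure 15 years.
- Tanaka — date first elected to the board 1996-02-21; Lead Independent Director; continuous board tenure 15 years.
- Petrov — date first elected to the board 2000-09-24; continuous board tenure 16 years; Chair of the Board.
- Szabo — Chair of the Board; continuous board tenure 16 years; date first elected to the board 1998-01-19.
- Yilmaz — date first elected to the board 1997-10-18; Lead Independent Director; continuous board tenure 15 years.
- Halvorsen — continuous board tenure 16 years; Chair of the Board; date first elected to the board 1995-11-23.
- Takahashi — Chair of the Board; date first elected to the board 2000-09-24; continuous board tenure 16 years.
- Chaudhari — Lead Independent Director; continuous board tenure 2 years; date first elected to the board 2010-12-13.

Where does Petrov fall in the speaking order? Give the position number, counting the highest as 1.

2

By board role: Okafor, Petrov, Takahashi, Szabo and Halvorsen (Chair of the Board); then Haddad, Yilmaz, Tanaka and Chaudhari (Lead Independent Director).
Among Okafor, Petrov, Takahashi, Szabo and Halvorsen, by continuous board tenure (lower first): Okafor (15 years) before Petrov, Takahashi, Szabo and Halvorsen (16 years).
Among Petrov, Takahashi, Szabo and Halvorsen, by date first elected to the board (later first): Petrov and Takahashi (2000-09-24) before Szabo (1998-01-19) before Halvorsen (1995-11-23).
Among Petrov and Takahashi, alphabetically by surname: Petrov before Takahashi.
Among Haddad, Yilmaz, Tanaka and Chaudhari, by continuous board tenure (higher first) (reversed rule for this group): Haddad (21 years) before Yilmaz and Tanaka (15 years) before Chaudhari (2 years).
Among Yilmaz and Tanaka, by date first elected to the board (later first): Yilmaz (1997-10-18) before Tanaka (1996-02-21).
Order: Okafor, Petrov, Takahashi, Szabo, Halvorsen, Haddad, Yilmaz, Tanaka, Chaudhari. So position 2.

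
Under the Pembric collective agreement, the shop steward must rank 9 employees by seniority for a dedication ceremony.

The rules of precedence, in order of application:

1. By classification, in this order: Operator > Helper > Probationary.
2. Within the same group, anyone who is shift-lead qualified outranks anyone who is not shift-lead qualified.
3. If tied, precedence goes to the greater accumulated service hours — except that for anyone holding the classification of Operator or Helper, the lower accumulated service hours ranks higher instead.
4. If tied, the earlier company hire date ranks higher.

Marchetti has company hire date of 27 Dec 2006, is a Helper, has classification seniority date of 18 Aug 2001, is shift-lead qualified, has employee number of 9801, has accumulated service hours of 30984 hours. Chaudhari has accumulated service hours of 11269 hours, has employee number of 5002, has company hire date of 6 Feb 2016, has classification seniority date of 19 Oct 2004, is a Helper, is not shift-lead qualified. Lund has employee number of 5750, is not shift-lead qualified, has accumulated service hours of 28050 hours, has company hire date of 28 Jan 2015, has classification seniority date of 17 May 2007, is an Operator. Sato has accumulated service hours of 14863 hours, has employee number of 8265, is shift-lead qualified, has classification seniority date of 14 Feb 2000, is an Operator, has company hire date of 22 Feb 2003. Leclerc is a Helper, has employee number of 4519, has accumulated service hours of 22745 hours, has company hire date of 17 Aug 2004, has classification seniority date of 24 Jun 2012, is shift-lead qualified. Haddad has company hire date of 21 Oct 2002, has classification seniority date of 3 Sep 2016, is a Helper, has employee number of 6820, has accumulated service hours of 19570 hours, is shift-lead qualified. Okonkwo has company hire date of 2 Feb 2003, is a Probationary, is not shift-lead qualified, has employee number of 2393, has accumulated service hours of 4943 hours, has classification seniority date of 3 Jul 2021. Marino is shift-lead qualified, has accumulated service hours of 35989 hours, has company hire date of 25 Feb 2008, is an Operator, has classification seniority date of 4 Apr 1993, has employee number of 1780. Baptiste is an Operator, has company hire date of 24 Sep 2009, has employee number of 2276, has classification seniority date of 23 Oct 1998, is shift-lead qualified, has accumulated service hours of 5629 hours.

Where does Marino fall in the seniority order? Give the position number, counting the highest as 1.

By classification: Baptiste, Sato, Marino and Lund (Operator); then Haddad, Leclerc, Marchetti and Chaudhari (Helper); then Okonkwo (Probationary).
Among Baptiste, Sato, Marino and Lund, shift-lead qualified before not shift-lead qualified: Baptiste, Sato and Marino (shift-lead qualified) before Lund (not shift-lead qualified).
Among Baptiste, Sato and Marino, by accumulated service hours (lower first) (reversed rule for this group): Baptiste (5629 hours) before Sato (14863 hours) before Marino (35989 hours).
Among Haddad, Leclerc, Marchetti and Chaudhari, shift-lead qualified before not shift-lead qualified: Haddad, Leclerc and Marchetti (shift-lead qualified) before Chaudhari (not shift-lead qualified).
Among Haddad, Leclerc and Marchetti, by accumulated service hours (lower first) (reversed rule for this group): Haddad (19570 hours) before Leclerc (22745 hours) before Marchetti (30984 hours).
Order: Baptiste, Sato, Marino, Lund, Haddad, Leclerc, Marchetti, Chaudhari, Okonkwo. So position 3.

3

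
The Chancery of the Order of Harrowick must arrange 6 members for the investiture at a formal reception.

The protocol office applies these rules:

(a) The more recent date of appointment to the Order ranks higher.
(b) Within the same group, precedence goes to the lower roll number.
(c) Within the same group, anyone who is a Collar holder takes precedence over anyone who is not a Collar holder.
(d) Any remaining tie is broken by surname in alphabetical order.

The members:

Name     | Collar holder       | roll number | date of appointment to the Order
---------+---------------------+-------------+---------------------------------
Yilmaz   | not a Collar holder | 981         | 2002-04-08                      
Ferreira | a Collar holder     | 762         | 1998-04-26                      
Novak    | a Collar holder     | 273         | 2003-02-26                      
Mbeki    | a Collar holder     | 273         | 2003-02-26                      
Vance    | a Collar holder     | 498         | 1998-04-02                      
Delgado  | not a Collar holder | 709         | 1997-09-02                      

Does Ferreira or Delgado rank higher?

By date of appointment to the Order (later first): Mbeki and Novak (both 2003-02-26); then Yilmaz (2002-04-08); then Ferreira (1998-04-26); then Vance (1998-04-02); then Delgado (1997-09-02).
Mbeki and Novak both have roll number 273, so the next rule applies.
Mbeki and Novak are each a Collar holder, so the next rule applies.
Among Mbeki and Novak, alphabetically by surname: Mbeki before Novak.
So Ferreira takes precedence.

Ferreira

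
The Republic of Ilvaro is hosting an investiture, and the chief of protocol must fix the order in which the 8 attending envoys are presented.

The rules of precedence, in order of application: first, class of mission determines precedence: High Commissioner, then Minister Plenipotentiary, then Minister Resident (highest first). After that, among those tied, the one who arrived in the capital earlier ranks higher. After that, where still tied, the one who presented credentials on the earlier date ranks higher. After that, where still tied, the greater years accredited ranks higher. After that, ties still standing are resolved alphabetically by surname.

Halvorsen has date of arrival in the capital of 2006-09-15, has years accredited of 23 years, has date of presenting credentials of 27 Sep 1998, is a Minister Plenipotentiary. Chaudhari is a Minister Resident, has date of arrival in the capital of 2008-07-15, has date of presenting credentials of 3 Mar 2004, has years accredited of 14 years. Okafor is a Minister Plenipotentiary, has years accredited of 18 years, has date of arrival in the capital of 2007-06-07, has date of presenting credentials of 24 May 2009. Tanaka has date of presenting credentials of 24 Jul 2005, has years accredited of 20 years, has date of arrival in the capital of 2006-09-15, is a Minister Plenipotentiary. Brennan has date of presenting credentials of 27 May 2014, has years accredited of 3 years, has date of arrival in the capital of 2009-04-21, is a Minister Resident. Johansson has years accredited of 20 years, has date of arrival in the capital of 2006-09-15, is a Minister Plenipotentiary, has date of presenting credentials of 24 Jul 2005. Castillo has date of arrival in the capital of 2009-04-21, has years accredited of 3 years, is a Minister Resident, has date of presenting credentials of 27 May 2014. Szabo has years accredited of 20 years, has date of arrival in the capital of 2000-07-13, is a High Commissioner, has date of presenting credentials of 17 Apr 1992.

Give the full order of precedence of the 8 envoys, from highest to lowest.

Szabo, Halvorsen, Johansson, Tanaka, Okafor, Chaudhari, Brennan, Castillo

By class of mission: Szabo (High Commissioner); then Halvorsen, Johansson, Tanaka and Okafor (Minister Plenipotentiary); then Chaudhari, Brennan and Castillo (Minister Resident).
Among Halvorsen, Johansson, Tanaka and Okafor, by date of arrival in the capital (earlier first): Halvorsen, Johansson and Tanaka (2006-09-15) before Okafor (2007-06-07).
Among Halvorsen, Johansson and Tanaka, by date of presenting credentials (earlier first): Halvorsen (27 Sep 1998) before Johansson and Tanaka (24 Jul 2005).
Johansson and Tanaka both have years accredited 20 years, so the next rule applies.
Among Johansson and Tanaka, alphabetically by surname: Johansson before Tanaka.
Among Chaudhari, Brennan and Castillo, by date of arrival in the capital (earlier first): Chaudhari (2008-07-15) before Brennan and Castillo (2009-04-21).
Brennan and Castillo both have date of presenting credentials 27 May 2014, so the next rule applies.
Brennan and Castillo both have years accredited 3 years, so the next rule applies.
Among Brennan and Castillo, alphabetically by surname: Brennan before Castillo.
Full order: Szabo, Halvorsen, Johansson, Tanaka, Okafor, Chaudhari, Brennan, Castillo.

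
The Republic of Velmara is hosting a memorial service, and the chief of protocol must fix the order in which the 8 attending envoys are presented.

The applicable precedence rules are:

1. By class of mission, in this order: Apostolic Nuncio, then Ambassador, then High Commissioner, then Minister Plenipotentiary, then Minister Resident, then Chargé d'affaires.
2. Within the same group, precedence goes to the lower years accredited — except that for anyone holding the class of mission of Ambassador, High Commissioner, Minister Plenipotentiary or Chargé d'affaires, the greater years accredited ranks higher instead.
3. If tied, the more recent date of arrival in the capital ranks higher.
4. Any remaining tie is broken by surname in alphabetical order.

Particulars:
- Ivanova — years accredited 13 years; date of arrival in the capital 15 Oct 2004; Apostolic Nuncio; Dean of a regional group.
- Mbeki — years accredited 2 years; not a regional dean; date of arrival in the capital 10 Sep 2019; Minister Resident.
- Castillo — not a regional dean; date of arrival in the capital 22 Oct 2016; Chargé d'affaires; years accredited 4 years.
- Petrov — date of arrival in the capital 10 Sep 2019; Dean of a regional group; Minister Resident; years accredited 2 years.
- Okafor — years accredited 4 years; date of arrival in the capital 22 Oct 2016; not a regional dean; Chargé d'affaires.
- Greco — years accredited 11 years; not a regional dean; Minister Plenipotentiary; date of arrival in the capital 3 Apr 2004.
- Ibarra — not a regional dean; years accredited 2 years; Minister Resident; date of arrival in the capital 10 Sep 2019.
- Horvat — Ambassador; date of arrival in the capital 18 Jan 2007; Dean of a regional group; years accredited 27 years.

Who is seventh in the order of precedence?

Castillo

By class of mission: Ivanova (Apostolic Nuncio); then Horvat (Ambassador); then Greco (Minister Plenipotentiary); then Ibarra, Mbeki and Petrov (Minister Resident); then Castillo and Okafor (Chargé d'affaires).
Ibarra, Mbeki and Petrov all have years accredited 2 years, so the next rule applies.
Ibarra, Mbeki and Petrov all have date of arrival in the capital 10 Sep 2019, so the next rule applies.
Among Ibarra, Mbeki and Petrov, alphabetically by surname: Ibarra before Mbeki before Petrov.
Castillo and Okafor both have years accredited 4 years, so the next rule applies.
Castillo and Okafor both have date of arrival in the capital 22 Oct 2016, so the next rule applies.
Among Castillo and Okafor, alphabetically by surname: Castillo before Okafor.
Order: Ivanova, Horvat, Greco, Ibarra, Mbeki, Petrov, Castillo, Okafor.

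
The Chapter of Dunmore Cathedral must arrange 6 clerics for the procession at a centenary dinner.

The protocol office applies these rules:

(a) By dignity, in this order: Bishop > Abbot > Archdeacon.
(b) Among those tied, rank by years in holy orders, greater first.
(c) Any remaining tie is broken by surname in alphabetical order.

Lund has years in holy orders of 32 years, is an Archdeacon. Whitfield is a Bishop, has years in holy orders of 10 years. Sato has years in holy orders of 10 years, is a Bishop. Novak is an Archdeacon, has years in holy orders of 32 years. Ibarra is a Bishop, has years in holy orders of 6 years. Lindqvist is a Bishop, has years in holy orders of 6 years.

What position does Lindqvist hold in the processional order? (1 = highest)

By dignity: Sato, Whitfield, Ibarra and Lindqvist (Bishop); then Lund and Novak (Archdeacon).
Among Sato, Whitfield, Ibarra and Lindqvist, by years in holy orders (higher first): Sato and Whitfield (10 years) before Ibarra and Lindqvist (6 years).
Among Sato and Whitfield, alphabetically by surname: Sato before Whitfield.
Among Ibarra and Lindqvist, alphabetically by surname: Ibarra before Lindqvist.
Lund and Novak both have years in holy orders 32 years, so the next rule applies.
Among Lund and Novak, alphabetically by surname: Lund before Novak.
Order: Sato, Whitfield, Ibarra, Lindqvist, Lund, Novak. So position 4.

4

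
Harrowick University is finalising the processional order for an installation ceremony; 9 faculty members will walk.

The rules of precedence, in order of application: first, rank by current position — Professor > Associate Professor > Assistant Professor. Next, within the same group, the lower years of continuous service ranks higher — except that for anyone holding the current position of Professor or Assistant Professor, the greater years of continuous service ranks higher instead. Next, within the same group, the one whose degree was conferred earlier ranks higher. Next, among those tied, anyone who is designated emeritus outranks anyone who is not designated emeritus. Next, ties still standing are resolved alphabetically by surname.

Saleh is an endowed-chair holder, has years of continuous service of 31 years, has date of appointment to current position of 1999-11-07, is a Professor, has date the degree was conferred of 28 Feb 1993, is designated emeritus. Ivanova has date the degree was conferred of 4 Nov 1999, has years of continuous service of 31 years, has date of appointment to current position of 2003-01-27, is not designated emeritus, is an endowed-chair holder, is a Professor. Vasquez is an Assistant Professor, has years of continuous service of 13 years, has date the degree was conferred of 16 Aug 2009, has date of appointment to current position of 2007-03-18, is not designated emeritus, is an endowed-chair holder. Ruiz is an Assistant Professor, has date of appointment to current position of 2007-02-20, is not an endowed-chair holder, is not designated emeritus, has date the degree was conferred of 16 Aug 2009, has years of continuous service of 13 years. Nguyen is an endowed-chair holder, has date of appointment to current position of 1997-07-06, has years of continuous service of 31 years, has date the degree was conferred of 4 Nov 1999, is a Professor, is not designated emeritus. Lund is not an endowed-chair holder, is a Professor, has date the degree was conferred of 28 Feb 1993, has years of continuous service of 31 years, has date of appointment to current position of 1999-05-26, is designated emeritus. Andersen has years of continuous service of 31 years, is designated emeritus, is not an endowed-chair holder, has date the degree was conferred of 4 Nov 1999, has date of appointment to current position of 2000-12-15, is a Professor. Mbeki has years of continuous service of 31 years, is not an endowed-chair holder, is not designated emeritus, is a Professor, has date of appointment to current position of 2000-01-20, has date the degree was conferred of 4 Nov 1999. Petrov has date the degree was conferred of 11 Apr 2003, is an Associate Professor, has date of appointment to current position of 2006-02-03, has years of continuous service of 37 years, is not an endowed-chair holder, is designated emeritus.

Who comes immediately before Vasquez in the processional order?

By current position: Lund, Saleh, Andersen, Ivanova, Mbeki and Nguyen (Professor); then Petrov (Associate Professor); then Ruiz and Vasquez (Assistant Professor).
Lund, Saleh, Andersen, Ivanova, Mbeki and Nguyen all have years of continuous service 31 years, so the next rule applies.
Among Lund, Saleh, Andersen, Ivanova, Mbeki and Nguyen, by date the degree was conferred (earlier first): Lund and Saleh (28 Feb 1993) before Andersen, Ivanova, Mbeki and Nguyen (4 Nov 1999).
Lund and Saleh are each designated emeritus, so the next rule applies.
Among Lund and Saleh, alphabetically by surname: Lund before Saleh.
Among Andersen, Ivanova, Mbeki and Nguyen, designated emeritus before not designated emeritus: Andersen (designated emeritus) before Ivanova, Mbeki and Nguyen (not designated emeritus).
Among Ivanova, Mbeki and Nguyen, alphabetically by surname: Ivanova before Mbeki before Nguyen.
Ruiz and Vasquez both have years of continuous service 13 years, so the next rule applies.
Ruiz and Vasquez both have date the degree was conferred 16 Aug 2009, so the next rule applies.
Ruiz and Vasquez are each not designated emeritus, so the next rule applies.
Among Ruiz and Vasquez, alphabetically by surname: Ruiz before Vasquez.
Order: Lund, Saleh, Andersen, Ivanova, Mbeki, Nguyen, Petrov, Ruiz, Vasquez.

Ruiz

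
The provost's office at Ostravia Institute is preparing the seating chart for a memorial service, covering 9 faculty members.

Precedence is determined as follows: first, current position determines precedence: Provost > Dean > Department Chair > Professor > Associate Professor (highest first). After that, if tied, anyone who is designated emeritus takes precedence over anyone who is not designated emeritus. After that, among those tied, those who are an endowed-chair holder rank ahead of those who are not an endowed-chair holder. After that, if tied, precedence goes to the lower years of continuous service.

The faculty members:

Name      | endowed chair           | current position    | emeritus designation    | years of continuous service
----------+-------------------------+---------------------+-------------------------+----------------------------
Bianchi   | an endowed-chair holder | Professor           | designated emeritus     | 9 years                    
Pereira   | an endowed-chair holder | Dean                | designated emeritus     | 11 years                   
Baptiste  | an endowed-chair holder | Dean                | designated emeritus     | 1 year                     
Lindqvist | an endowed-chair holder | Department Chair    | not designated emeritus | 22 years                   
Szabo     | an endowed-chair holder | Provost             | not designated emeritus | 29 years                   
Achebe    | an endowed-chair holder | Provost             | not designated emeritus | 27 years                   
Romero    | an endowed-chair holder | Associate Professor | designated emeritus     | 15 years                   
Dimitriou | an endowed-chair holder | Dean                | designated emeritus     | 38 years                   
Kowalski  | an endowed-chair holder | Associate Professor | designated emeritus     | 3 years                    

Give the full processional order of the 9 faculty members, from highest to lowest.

By current position: Achebe and Szabo (Provost); then Baptiste, Pereira and Dimitriou (Dean); then Lindqvist (Department Chair); then Bianchi (Professor); then Kowalski and Romero (Associate Professor).
Achebe and Szabo are each not designated emeritus, so the next rule applies.
Achebe and Szabo are each an endowed-chair holder, so the next rule applies.
Among Achebe and Szabo, by years of continuous service (lower first): Achebe (27 years) before Szabo (29 years).
Baptiste, Pereira and Dimitriou are each designated emeritus, so the next rule applies.
Baptiste, Pereira and Dimitriou are each an endowed-chair holder, so the next rule applies.
Among Baptiste, Pereira and Dimitriou, by years of continuous service (lower first): Baptiste (1 year) before Pereira (11 years) before Dimitriou (38 years).
Kowalski and Romero are each designated emeritus, so the next rule applies.
Kowalski and Romero are each an endowed-chair holder, so the next rule applies.
Among Kowalski and Romero, by years of continuous service (lower first): Kowalski (3 years) before Romero (15 years).
Full order: Achebe, Szabo, Baptiste, Pereira, Dimitriou, Lindqvist, Bianchi, Kowalski, Romero.

Achebe, Szabo, Baptiste, Pereira, Dimitriou, Lindqvist, Bianchi, Kowalski, Romero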